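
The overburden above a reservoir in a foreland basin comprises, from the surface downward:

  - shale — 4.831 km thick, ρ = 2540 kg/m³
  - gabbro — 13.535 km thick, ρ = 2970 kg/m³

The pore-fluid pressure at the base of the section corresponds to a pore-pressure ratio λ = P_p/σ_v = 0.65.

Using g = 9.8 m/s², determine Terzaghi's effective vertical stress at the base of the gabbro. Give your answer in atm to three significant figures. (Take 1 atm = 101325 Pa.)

Overburden (lithostatic) stress σ_v:
shale: 2540 kg/m³ × 9.8 m/s² × 4831 m = 1.203×10^8 Pa = 120.3 MPa
gabbro: 2970 kg/m³ × 9.8 m/s² × 13535 m = 3.939×10^8 Pa = 393.9 MPa
Total = 120.3 + 393.9 = 514.20 MPa
Pore pressure P_p = λ·σ_v = 0.65 × 514.2 MPa = 334.2 MPa
Effective stress σ' = σ_v − P_p = 514.2 − 334.2 = 179.97 MPa = 1776.2 atm

1780 atm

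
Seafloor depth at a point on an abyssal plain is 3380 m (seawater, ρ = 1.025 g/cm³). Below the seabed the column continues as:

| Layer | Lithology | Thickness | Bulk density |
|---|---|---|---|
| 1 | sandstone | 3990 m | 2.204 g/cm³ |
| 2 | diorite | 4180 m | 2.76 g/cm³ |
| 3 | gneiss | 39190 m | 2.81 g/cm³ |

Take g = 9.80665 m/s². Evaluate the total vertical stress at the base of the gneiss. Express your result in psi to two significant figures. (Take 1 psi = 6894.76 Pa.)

190000 psi

seawater: 1025 kg/m³ × 9.80665 m/s² × 3380 m = 3.398×10^7 Pa = 4928 psi
sandstone: 2204 kg/m³ × 9.80665 m/s² × 3990 m = 8.624×10^7 Pa = 12508 psi
diorite: 2760 kg/m³ × 9.80665 m/s² × 4180 m = 1.131×10^8 Pa = 16409 psi
gneiss: 2810 kg/m³ × 9.80665 m/s² × 39190 m = 1.080×10^9 Pa = 1.566×10^5 psi
Total = 4928 + 12508 + 16409 + 1.566×10^5 = 1.9048×10^5 psi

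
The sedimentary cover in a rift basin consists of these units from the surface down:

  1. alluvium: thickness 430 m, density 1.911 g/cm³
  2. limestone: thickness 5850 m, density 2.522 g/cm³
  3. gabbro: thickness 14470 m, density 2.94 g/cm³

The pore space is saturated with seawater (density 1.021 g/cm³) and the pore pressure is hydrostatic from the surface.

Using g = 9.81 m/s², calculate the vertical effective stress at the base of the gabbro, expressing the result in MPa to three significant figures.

362 MPa

Overburden (lithostatic) stress σ_v:
alluvium: 1911 kg/m³ × 9.81 m/s² × 430 m = 8.061×10^6 Pa = 8.061 MPa
limestone: 2522 kg/m³ × 9.81 m/s² × 5850 m = 1.447×10^8 Pa = 144.7 MPa
gabbro: 2940 kg/m³ × 9.81 m/s² × 14470 m = 4.173×10^8 Pa = 417.3 MPa
Total = 8.061 + 144.7 + 417.3 = 570.13 MPa
Pore pressure P_p = 1021 kg/m³ × 9.81 m/s² × 20750 m = 2.078×10^8 Pa = 207.8 MPa
Effective stress σ' = σ_v − P_p = 570.1 − 207.8 = 362.30 MPa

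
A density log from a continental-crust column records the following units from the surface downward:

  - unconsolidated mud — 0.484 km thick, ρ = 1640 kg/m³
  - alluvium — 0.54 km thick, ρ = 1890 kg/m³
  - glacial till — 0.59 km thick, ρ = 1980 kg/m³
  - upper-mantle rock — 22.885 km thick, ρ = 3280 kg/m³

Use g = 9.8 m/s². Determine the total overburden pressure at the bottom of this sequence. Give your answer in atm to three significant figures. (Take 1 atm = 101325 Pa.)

unconsolidated mud: 1640 kg/m³ × 9.8 m/s² × 484 m = 7.779×10^6 Pa = 76.77 atm
alluvium: 1890 kg/m³ × 9.8 m/s² × 540 m = 1.000×10^7 Pa = 98.71 atm
glacial till: 1980 kg/m³ × 9.8 m/s² × 590 m = 1.145×10^7 Pa = 113.0 atm
upper-mantle rock: 3280 kg/m³ × 9.8 m/s² × 22885 m = 7.356×10^8 Pa = 7260 atm
Total = 76.77 + 98.71 + 113.0 + 7260 = 7548.4 atm

7550 atm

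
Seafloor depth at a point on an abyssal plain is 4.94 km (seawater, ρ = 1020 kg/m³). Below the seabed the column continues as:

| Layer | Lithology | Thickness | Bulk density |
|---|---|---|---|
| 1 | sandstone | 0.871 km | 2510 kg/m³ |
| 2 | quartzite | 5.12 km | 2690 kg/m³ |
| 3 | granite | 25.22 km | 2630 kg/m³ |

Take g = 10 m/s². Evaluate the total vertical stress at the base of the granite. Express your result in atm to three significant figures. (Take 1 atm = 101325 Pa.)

8620 atm

seawater: 1020 kg/m³ × 10 m/s² × 4940 m = 5.039×10^7 Pa = 497.3 atm
sandstone: 2510 kg/m³ × 10 m/s² × 871 m = 2.186×10^7 Pa = 215.8 atm
quartzite: 2690 kg/m³ × 10 m/s² × 5120 m = 1.377×10^8 Pa = 1359 atm
granite: 2630 kg/m³ × 10 m/s² × 25220 m = 6.633×10^8 Pa = 6546 atm
Total = 497.3 + 215.8 + 1359 + 6546 = 8618.4 atm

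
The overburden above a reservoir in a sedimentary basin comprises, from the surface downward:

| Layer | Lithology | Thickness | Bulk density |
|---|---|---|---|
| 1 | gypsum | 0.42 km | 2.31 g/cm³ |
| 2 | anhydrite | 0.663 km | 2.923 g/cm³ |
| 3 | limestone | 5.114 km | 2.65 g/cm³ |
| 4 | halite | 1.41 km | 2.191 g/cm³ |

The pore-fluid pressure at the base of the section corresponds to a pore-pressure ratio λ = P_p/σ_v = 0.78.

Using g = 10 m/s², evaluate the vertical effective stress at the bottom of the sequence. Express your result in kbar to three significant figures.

Overburden (lithostatic) stress σ_v:
gypsum: 2310 kg/m³ × 10 m/s² × 420 m = 9.702×10^6 Pa = 9.702 MPa
anhydrite: 2923 kg/m³ × 10 m/s² × 663 m = 1.938×10^7 Pa = 19.38 MPa
limestone: 2650 kg/m³ × 10 m/s² × 5114 m = 1.355×10^8 Pa = 135.5 MPa
halite: 2191 kg/m³ × 10 m/s² × 1410 m = 3.089×10^7 Pa = 30.89 MPa
Total = 9.702 + 19.38 + 135.5 + 30.89 = 195.50 MPa
Pore pressure P_p = λ·σ_v = 0.78 × 195.5 MPa = 152.5 MPa
Effective stress σ' = σ_v − P_p = 195.5 − 152.5 = 43.009 MPa = 0.43009 kbar

0.430 kbar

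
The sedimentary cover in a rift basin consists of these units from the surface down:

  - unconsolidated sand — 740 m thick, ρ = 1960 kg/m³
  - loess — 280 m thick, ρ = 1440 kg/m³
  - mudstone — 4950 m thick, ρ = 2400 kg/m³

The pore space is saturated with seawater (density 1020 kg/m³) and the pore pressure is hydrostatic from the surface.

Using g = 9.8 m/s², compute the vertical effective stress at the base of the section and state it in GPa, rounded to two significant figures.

Overburden (lithostatic) stress σ_v:
unconsolidated sand: 1960 kg/m³ × 9.8 m/s² × 740 m = 1.421×10^7 Pa = 14.21 MPa
loess: 1440 kg/m³ × 9.8 m/s² × 280 m = 3.951×10^6 Pa = 3.951 MPa
mudstone: 2400 kg/m³ × 9.8 m/s² × 4950 m = 1.164×10^8 Pa = 116.4 MPa
Total = 14.21 + 3.951 + 116.4 = 134.59 MPa
Pore pressure P_p = 1020 kg/m³ × 9.8 m/s² × 5970 m = 5.968×10^7 Pa = 59.68 MPa
Effective stress σ' = σ_v − P_p = 134.6 − 59.68 = 74.913 MPa = 0.074913 GPa

0.075 GPa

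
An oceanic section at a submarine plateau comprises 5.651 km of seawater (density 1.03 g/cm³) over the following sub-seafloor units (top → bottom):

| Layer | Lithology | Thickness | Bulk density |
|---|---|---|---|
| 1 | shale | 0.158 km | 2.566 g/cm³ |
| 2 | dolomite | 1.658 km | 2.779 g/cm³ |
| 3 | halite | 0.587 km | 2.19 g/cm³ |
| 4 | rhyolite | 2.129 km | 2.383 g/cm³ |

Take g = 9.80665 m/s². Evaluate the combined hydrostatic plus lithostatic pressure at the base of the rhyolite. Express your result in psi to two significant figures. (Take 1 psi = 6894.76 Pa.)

seawater: 1030 kg/m³ × 9.80665 m/s² × 5651 m = 5.708×10^7 Pa = 8279 psi
shale: 2566 kg/m³ × 9.80665 m/s² × 158 m = 3.976×10^6 Pa = 576.7 psi
dolomite: 2779 kg/m³ × 9.80665 m/s² × 1658 m = 4.518×10^7 Pa = 6554 psi
halite: 2190 kg/m³ × 9.80665 m/s² × 587 m = 1.261×10^7 Pa = 1828 psi
rhyolite: 2383 kg/m³ × 9.80665 m/s² × 2129 m = 4.975×10^7 Pa = 7216 psi
Total = 8279 + 576.7 + 6554 + 1828 + 7216 = 24453 psi

24000 psi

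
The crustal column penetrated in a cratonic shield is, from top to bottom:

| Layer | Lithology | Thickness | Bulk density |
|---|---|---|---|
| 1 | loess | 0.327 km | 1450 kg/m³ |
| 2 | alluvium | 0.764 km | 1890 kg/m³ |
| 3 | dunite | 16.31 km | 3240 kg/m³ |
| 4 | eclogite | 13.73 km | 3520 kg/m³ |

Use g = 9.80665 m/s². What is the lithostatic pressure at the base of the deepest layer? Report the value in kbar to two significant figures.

10 kbar

loess: 1450 kg/m³ × 9.80665 m/s² × 327 m = 4.650×10^6 Pa = 0.04650 kbar
alluvium: 1890 kg/m³ × 9.80665 m/s² × 764 m = 1.416×10^7 Pa = 0.1416 kbar
dunite: 3240 kg/m³ × 9.80665 m/s² × 16310 m = 5.182×10^8 Pa = 5.182 kbar
eclogite: 3520 kg/m³ × 9.80665 m/s² × 13730 m = 4.740×10^8 Pa = 4.740 kbar
Total = 0.04650 + 0.1416 + 5.182 + 4.740 = 10.110 kbar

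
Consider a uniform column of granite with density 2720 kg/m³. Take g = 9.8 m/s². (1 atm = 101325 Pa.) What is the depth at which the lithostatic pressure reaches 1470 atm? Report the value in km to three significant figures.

5.59 km

h = P/(ρg) = 1470 atm / (2720 kg/m³ × 9.8 m/s²) = 1.489×10^8 Pa / 26656 Pa/m = 5587.8 m
= 5.5878 km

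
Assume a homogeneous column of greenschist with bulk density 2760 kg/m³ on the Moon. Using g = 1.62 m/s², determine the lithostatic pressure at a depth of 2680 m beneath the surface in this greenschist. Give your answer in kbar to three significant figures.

0.120 kbar

greenschist: 2760 kg/m³ × 1.62 m/s² × 2680 m = 1.198×10^7 Pa = 0.1198 kbar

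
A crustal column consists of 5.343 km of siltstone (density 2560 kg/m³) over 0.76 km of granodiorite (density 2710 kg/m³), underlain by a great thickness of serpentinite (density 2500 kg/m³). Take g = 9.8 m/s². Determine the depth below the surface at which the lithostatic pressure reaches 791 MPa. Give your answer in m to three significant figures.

Pressure at base of upper layers: 2560×9.8×5343 + 2710×9.8×760 = 1.542×10^8 Pa = 154.2 MPa
Remaining pressure to be supplied by serpentinite: 7.910×10^8 − 1.542×10^8 = 6.368×10^8 Pa
Additional depth in serpentinite = 6.368×10^8 Pa / (2500 kg/m³ × 9.8 m/s²) = 25991 m
Total depth = 6103 m + 25991 m = 32094 m

32100 m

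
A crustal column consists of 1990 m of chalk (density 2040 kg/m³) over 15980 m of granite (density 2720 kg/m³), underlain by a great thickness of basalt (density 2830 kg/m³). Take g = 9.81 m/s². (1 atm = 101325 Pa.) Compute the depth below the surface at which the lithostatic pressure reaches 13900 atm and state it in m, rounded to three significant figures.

51900 m

Pressure at base of upper layers: 2040×9.81×1990 + 2720×9.81×15980 = 4.662×10^8 Pa = 4601 atm
Remaining pressure to be supplied by basalt: 1.408×10^9 − 4.662×10^8 = 9.422×10^8 Pa
Additional depth in basalt = 9.422×10^8 Pa / (2830 kg/m³ × 9.81 m/s²) = 33938 m
Total depth = 17970 m + 33938 m = 51908 m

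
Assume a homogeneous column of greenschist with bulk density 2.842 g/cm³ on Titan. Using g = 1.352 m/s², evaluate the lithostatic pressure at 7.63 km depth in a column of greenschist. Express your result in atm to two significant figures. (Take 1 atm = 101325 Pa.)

greenschist: 2842 kg/m³ × 1.352 m/s² × 7630 m = 2.932×10^7 Pa = 289.3 atm

290 atm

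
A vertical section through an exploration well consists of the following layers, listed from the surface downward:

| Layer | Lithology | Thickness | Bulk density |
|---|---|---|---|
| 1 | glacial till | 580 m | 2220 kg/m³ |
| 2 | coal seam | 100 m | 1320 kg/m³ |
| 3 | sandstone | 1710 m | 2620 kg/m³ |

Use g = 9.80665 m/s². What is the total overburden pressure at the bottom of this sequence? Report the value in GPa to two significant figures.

0.058 GPa

glacial till: 2220 kg/m³ × 9.80665 m/s² × 580 m = 1.263×10^7 Pa = 0.01263 GPa
coal seam: 1320 kg/m³ × 9.80665 m/s² × 100 m = 1.294×10^6 Pa = 1.294×10^-3 GPa
sandstone: 2620 kg/m³ × 9.80665 m/s² × 1710 m = 4.394×10^7 Pa = 0.04394 GPa
Total = 0.01263 + 1.294×10^-3 + 0.04394 = 0.057857 GPa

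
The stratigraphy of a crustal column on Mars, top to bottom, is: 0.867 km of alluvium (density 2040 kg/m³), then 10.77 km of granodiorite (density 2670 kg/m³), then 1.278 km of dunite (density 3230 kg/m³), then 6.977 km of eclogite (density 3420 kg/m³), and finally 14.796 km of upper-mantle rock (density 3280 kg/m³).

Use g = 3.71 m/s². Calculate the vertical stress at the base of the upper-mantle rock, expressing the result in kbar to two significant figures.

4.0 kbar

alluvium: 2040 kg/m³ × 3.71 m/s² × 867 m = 6.562×10^6 Pa = 0.06562 kbar
granodiorite: 2670 kg/m³ × 3.71 m/s² × 10770 m = 1.067×10^8 Pa = 1.067 kbar
dunite: 3230 kg/m³ × 3.71 m/s² × 1278 m = 1.531×10^7 Pa = 0.1531 kbar
eclogite: 3420 kg/m³ × 3.71 m/s² × 6977 m = 8.853×10^7 Pa = 0.8853 kbar
upper-mantle rock: 3280 kg/m³ × 3.71 m/s² × 14796 m = 1.800×10^8 Pa = 1.800 kbar
Total = 0.06562 + 1.067 + 0.1531 + 0.8853 + 1.800 = 3.9714 kbar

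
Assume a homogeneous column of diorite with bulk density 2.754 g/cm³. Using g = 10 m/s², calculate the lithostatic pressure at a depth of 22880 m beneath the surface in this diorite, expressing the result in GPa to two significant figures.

0.63 GPa

diorite: 2754 kg/m³ × 10 m/s² × 22880 m = 6.301×10^8 Pa = 0.6301 GPa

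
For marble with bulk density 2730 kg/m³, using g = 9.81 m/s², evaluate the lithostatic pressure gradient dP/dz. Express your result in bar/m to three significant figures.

dP/dz = ρg = 2730 kg/m³ × 9.81 m/s² = 26781 Pa/m
= 26781 Pa/m × (1 bar/m / 1.0000×10^5 Pa/m) = 0.26781 bar/m

0.268 bar/m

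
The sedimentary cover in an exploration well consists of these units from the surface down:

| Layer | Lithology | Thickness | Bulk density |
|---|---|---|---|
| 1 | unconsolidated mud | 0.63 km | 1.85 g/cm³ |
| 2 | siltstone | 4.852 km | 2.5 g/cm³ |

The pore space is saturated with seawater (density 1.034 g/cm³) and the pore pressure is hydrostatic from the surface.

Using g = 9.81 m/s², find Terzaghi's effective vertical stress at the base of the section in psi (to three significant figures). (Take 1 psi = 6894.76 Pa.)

10900 psi

Overburden (lithostatic) stress σ_v:
unconsolidated mud: 1850 kg/m³ × 9.81 m/s² × 630 m = 1.143×10^7 Pa = 11.43 MPa
siltstone: 2500 kg/m³ × 9.81 m/s² × 4852 m = 1.190×10^8 Pa = 119.0 MPa
Total = 11.43 + 119.0 = 130.43 MPa
Pore pressure P_p = 1034 kg/m³ × 9.81 m/s² × 5482 m = 5.561×10^7 Pa = 55.61 MPa
Effective stress σ' = σ_v − P_p = 130.4 − 55.61 = 74.822 MPa = 10852 psi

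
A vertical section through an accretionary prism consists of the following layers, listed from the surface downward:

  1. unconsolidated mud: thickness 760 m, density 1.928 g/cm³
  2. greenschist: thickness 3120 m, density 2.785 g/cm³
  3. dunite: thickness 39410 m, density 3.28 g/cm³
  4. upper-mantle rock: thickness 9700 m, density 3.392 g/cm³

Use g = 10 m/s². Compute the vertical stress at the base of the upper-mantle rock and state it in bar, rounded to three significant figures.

unconsolidated mud: 1928 kg/m³ × 10 m/s² × 760 m = 1.465×10^7 Pa = 146.5 bar
greenschist: 2785 kg/m³ × 10 m/s² × 3120 m = 8.689×10^7 Pa = 868.9 bar
dunite: 3280 kg/m³ × 10 m/s² × 39410 m = 1.293×10^9 Pa = 12926 bar
upper-mantle rock: 3392 kg/m³ × 10 m/s² × 9700 m = 3.290×10^8 Pa = 3290 bar
Total = 146.5 + 868.9 + 12926 + 3290 = 17232 bar

17200 bar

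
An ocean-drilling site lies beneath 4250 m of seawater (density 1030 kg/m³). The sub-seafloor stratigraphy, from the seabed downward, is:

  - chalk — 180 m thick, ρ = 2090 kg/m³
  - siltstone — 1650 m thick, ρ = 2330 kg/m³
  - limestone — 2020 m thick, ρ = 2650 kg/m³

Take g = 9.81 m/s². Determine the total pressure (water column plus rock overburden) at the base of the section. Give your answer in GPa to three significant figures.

0.137 GPa

seawater: 1030 kg/m³ × 9.81 m/s² × 4250 m = 4.294×10^7 Pa = 0.04294 GPa
chalk: 2090 kg/m³ × 9.81 m/s² × 180 m = 3.691×10^6 Pa = 3.691×10^-3 GPa
siltstone: 2330 kg/m³ × 9.81 m/s² × 1650 m = 3.771×10^7 Pa = 0.03771 GPa
limestone: 2650 kg/m³ × 9.81 m/s² × 2020 m = 5.251×10^7 Pa = 0.05251 GPa
Total = 0.04294 + 3.691×10^-3 + 0.03771 + 0.05251 = 0.13686 GPa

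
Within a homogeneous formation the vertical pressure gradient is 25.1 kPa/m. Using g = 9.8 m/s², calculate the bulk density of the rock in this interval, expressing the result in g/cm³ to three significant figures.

2.56 g/cm³

ρ = (dP/dz)/g = 25.1 kPa/m / 9.8 m/s² = 25100 Pa/m / 9.8 m/s² = 2561.2 kg/m³
= 2.561 g/cm³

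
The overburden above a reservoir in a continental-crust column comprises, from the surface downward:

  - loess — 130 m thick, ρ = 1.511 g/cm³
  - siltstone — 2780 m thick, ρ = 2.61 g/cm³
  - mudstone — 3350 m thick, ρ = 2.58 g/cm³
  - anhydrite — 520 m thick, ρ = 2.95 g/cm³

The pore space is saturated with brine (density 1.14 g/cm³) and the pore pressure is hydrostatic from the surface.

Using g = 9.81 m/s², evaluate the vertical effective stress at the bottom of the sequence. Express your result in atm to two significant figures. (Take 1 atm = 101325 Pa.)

960 atm

Overburden (lithostatic) stress σ_v:
loess: 1511 kg/m³ × 9.81 m/s² × 130 m = 1.927×10^6 Pa = 1.927 MPa
siltstone: 2610 kg/m³ × 9.81 m/s² × 2780 m = 7.118×10^7 Pa = 71.18 MPa
mudstone: 2580 kg/m³ × 9.81 m/s² × 3350 m = 8.479×10^7 Pa = 84.79 MPa
anhydrite: 2950 kg/m³ × 9.81 m/s² × 520 m = 1.505×10^7 Pa = 15.05 MPa
Total = 1.927 + 71.18 + 84.79 + 15.05 = 172.94 MPa
Pore pressure P_p = 1140 kg/m³ × 9.81 m/s² × 6780 m = 7.582×10^7 Pa = 75.82 MPa
Effective stress σ' = σ_v − P_p = 172.9 − 75.82 = 97.119 MPa = 958.49 atm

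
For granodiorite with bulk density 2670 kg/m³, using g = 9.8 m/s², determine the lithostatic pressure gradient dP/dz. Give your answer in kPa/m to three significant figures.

26.2 kPa/m

dP/dz = ρg = 2670 kg/m³ × 9.8 m/s² = 26166 Pa/m
= 26166 Pa/m × (1 kPa/m / 1000.0 Pa/m) = 26.166 kPa/m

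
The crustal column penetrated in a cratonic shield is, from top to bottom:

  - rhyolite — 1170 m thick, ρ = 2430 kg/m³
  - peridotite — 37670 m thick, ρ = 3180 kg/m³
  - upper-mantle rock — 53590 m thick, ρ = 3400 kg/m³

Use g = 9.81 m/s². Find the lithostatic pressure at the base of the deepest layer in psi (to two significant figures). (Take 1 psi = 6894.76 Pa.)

430000 psi

rhyolite: 2430 kg/m³ × 9.81 m/s² × 1170 m = 2.789×10^7 Pa = 4045 psi
peridotite: 3180 kg/m³ × 9.81 m/s² × 37670 m = 1.175×10^9 Pa = 1.704×10^5 psi
upper-mantle rock: 3400 kg/m³ × 9.81 m/s² × 53590 m = 1.787×10^9 Pa = 2.592×10^5 psi
Total = 4045 + 1.704×10^5 + 2.592×10^5 = 4.3373×10^5 psi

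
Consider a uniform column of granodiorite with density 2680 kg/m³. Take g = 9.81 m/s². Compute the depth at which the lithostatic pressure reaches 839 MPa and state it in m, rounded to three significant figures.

31900 m

h = P/(ρg) = 839 MPa / (2680 kg/m³ × 9.81 m/s²) = 8.390×10^8 Pa / 26291 Pa/m = 31912 m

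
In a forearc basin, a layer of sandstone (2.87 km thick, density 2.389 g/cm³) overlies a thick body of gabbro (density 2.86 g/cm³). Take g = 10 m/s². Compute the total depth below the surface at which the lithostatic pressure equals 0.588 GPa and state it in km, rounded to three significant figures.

21.0 km

Pressure at base of upper layers: 2389×10×2870 = 6.856×10^7 Pa = 0.06856 GPa
Remaining pressure to be supplied by gabbro: 5.880×10^8 − 6.856×10^7 = 5.194×10^8 Pa
Additional depth in gabbro = 5.194×10^8 Pa / (2860 kg/m³ × 10 m/s²) = 18162 m
Total depth = 2870 m + 18162 m = 21032 m
= 21.032 km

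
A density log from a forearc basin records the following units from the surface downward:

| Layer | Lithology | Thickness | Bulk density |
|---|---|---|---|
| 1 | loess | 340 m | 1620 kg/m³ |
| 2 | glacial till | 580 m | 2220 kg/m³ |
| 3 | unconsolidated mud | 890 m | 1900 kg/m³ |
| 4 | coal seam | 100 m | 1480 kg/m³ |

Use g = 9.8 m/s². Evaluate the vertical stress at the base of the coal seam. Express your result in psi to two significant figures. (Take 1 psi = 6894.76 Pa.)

loess: 1620 kg/m³ × 9.8 m/s² × 340 m = 5.398×10^6 Pa = 782.9 psi
glacial till: 2220 kg/m³ × 9.8 m/s² × 580 m = 1.262×10^7 Pa = 1830 psi
unconsolidated mud: 1900 kg/m³ × 9.8 m/s² × 890 m = 1.657×10^7 Pa = 2404 psi
coal seam: 1480 kg/m³ × 9.8 m/s² × 100 m = 1.450×10^6 Pa = 210.4 psi
Total = 782.9 + 1830 + 2404 + 210.4 = 5226.9 psi

5200 psi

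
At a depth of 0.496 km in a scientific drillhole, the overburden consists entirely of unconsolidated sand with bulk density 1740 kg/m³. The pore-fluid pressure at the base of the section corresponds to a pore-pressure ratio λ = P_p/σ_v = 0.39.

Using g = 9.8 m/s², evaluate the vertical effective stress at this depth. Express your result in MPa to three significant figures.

Overburden (lithostatic) stress σ_v:
unconsolidated sand: 1740 kg/m³ × 9.8 m/s² × 496 m = 8.458×10^6 Pa = 8.458 MPa
Pore pressure P_p = λ·σ_v = 0.39 × 8.458 MPa = 3.299 MPa
Effective stress σ' = σ_v − P_p = 8.458 − 3.299 = 5.1593 MPa

5.16 MPa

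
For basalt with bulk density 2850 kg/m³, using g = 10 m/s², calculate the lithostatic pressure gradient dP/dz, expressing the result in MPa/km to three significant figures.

dP/dz = ρg = 2850 kg/m³ × 10 m/s² = 28500 Pa/m
= 28500 Pa/m × (1 MPa/km / 1000.0 Pa/m) = 28.500 MPa/km

28.5 MPa/km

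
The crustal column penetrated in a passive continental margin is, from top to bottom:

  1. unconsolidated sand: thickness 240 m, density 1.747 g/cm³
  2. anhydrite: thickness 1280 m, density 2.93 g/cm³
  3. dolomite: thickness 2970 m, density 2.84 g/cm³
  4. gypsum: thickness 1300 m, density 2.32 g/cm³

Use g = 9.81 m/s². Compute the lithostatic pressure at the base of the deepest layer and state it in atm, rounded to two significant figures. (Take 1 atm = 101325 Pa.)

unconsolidated sand: 1747 kg/m³ × 9.81 m/s² × 240 m = 4.113×10^6 Pa = 40.59 atm
anhydrite: 2930 kg/m³ × 9.81 m/s² × 1280 m = 3.679×10^7 Pa = 363.1 atm
dolomite: 2840 kg/m³ × 9.81 m/s² × 2970 m = 8.275×10^7 Pa = 816.6 atm
gypsum: 2320 kg/m³ × 9.81 m/s² × 1300 m = 2.959×10^7 Pa = 292.0 atm
Total = 40.59 + 363.1 + 816.6 + 292.0 = 1512.3 atm

1500 atm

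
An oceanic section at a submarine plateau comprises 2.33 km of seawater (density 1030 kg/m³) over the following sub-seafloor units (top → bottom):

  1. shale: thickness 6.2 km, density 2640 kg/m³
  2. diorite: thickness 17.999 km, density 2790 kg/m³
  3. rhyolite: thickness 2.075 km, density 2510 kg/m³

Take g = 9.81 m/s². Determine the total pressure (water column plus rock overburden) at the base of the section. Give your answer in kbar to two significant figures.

7.3 kbar

seawater: 1030 kg/m³ × 9.81 m/s² × 2330 m = 2.354×10^7 Pa = 0.2354 kbar
shale: 2640 kg/m³ × 9.81 m/s² × 6200 m = 1.606×10^8 Pa = 1.606 kbar
diorite: 2790 kg/m³ × 9.81 m/s² × 17999 m = 4.926×10^8 Pa = 4.926 kbar
rhyolite: 2510 kg/m³ × 9.81 m/s² × 2075 m = 5.109×10^7 Pa = 0.5109 kbar
Total = 0.2354 + 1.606 + 4.926 + 0.5109 = 7.2784 kbar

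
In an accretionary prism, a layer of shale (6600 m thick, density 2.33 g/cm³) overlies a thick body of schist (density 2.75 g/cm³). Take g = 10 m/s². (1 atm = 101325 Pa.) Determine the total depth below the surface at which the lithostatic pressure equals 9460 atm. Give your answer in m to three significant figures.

Pressure at base of upper layers: 2330×10×6600 = 1.538×10^8 Pa = 1518 atm
Remaining pressure to be supplied by schist: 9.585×10^8 − 1.538×10^8 = 8.048×10^8 Pa
Additional depth in schist = 8.048×10^8 Pa / (2750 kg/m³ × 10 m/s²) = 29264 m
Total depth = 6600 m + 29264 m = 35864 m

35900 m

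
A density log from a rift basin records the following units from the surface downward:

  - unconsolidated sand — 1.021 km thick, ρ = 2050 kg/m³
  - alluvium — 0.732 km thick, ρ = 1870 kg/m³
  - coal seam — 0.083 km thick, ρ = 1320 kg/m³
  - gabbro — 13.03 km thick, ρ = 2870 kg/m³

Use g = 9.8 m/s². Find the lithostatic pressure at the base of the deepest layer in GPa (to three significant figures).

0.401 GPa

unconsolidated sand: 2050 kg/m³ × 9.8 m/s² × 1021 m = 2.051×10^7 Pa = 0.02051 GPa
alluvium: 1870 kg/m³ × 9.8 m/s² × 732 m = 1.341×10^7 Pa = 0.01341 GPa
coal seam: 1320 kg/m³ × 9.8 m/s² × 83 m = 1.074×10^6 Pa = 1.074×10^-3 GPa
gabbro: 2870 kg/m³ × 9.8 m/s² × 13030 m = 3.665×10^8 Pa = 0.3665 GPa
Total = 0.02051 + 0.01341 + 1.074×10^-3 + 0.3665 = 0.40148 GPa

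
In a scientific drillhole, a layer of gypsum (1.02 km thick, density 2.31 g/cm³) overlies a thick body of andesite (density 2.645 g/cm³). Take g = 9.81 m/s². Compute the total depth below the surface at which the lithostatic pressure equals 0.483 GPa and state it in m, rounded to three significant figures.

Pressure at base of upper layers: 2310×9.81×1020 = 2.311×10^7 Pa = 0.02311 GPa
Remaining pressure to be supplied by andesite: 4.830×10^8 − 2.311×10^7 = 4.599×10^8 Pa
Additional depth in andesite = 4.599×10^8 Pa / (2645 kg/m³ × 9.81 m/s²) = 17724 m
Total depth = 1020 m + 17724 m = 18744 m

18700 m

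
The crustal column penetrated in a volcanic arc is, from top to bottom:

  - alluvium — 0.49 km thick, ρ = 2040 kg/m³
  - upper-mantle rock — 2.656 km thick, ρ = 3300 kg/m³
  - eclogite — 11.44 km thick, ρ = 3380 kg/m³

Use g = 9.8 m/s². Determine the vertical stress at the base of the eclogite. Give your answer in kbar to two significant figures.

alluvium: 2040 kg/m³ × 9.8 m/s² × 490 m = 9.796×10^6 Pa = 0.09796 kbar
upper-mantle rock: 3300 kg/m³ × 9.8 m/s² × 2656 m = 8.590×10^7 Pa = 0.8590 kbar
eclogite: 3380 kg/m³ × 9.8 m/s² × 11440 m = 3.789×10^8 Pa = 3.789 kbar
Total = 0.09796 + 0.8590 + 3.789 = 4.7463 kbar

4.7 kbar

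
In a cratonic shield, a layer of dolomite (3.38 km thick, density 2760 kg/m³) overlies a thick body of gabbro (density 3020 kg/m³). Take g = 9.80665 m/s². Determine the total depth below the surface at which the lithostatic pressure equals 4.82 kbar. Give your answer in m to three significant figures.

Pressure at base of upper layers: 2760×9.80665×3380 = 9.148×10^7 Pa = 0.9148 kbar
Remaining pressure to be supplied by gabbro: 4.820×10^8 − 9.148×10^7 = 3.905×10^8 Pa
Additional depth in gabbro = 3.905×10^8 Pa / (3020 kg/m³ × 9.80665 m/s²) = 13186 m
Total depth = 3380 m + 13186 m = 16566 m

16600 m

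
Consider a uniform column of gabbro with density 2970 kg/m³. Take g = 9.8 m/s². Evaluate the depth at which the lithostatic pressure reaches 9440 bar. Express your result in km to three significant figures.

32.4 km

h = P/(ρg) = 9440 bar / (2970 kg/m³ × 9.8 m/s²) = 9.440×10^8 Pa / 29106 Pa/m = 32433 m
= 32.433 km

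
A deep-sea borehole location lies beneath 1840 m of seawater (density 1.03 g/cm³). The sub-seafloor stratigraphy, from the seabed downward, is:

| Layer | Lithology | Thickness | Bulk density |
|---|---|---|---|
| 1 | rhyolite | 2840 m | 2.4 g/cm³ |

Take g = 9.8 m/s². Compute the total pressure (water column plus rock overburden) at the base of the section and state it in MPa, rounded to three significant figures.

seawater: 1030 kg/m³ × 9.8 m/s² × 1840 m = 1.857×10^7 Pa = 18.57 MPa
rhyolite: 2400 kg/m³ × 9.8 m/s² × 2840 m = 6.680×10^7 Pa = 66.80 MPa
Total = 18.57 + 66.80 = 85.370 MPa

85.4 MPa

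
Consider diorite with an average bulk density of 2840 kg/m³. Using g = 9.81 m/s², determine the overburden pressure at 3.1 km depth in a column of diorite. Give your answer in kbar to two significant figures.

diorite: 2840 kg/m³ × 9.81 m/s² × 3100 m = 8.637×10^7 Pa = 0.8637 kbar

0.86 kbar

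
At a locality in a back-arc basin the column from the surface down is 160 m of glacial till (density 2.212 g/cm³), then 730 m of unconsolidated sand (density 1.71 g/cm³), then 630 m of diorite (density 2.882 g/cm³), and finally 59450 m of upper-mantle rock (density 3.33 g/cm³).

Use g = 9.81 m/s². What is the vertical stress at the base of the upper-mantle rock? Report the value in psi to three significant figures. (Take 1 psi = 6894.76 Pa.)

glacial till: 2212 kg/m³ × 9.81 m/s² × 160 m = 3.472×10^6 Pa = 503.6 psi
unconsolidated sand: 1710 kg/m³ × 9.81 m/s² × 730 m = 1.225×10^7 Pa = 1776 psi
diorite: 2882 kg/m³ × 9.81 m/s² × 630 m = 1.781×10^7 Pa = 2583 psi
upper-mantle rock: 3330 kg/m³ × 9.81 m/s² × 59450 m = 1.942×10^9 Pa = 2.817×10^5 psi
Total = 503.6 + 1776 + 2583 + 2.817×10^5 = 2.8654×10^5 psi

287000 psi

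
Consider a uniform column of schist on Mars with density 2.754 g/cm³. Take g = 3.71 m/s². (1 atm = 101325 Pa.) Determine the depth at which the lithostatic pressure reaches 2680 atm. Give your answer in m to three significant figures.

h = P/(ρg) = 2680 atm / (2754 kg/m³ × 3.71 m/s²) = 2.716×10^8 Pa / 10217 Pa/m = 26577 m

26600 m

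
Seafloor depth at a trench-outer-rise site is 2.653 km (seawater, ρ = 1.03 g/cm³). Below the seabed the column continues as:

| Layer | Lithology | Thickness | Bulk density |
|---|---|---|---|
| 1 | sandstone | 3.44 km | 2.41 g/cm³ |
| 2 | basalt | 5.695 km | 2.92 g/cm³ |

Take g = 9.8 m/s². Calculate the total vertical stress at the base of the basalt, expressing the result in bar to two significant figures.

2700 bar

seawater: 1030 kg/m³ × 9.8 m/s² × 2653 m = 2.678×10^7 Pa = 267.8 bar
sandstone: 2410 kg/m³ × 9.8 m/s² × 3440 m = 8.125×10^7 Pa = 812.5 bar
basalt: 2920 kg/m³ × 9.8 m/s² × 5695 m = 1.630×10^8 Pa = 1630 bar
Total = 267.8 + 812.5 + 1630 = 2709.9 bar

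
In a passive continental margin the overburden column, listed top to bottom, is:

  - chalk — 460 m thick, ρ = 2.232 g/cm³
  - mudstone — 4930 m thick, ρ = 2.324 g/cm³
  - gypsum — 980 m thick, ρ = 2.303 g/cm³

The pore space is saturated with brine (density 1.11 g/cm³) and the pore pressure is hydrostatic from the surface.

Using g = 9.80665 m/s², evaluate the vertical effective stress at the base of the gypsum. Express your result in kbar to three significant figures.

0.752 kbar

Overburden (lithostatic) stress σ_v:
chalk: 2232 kg/m³ × 9.80665 m/s² × 460 m = 1.007×10^7 Pa = 10.07 MPa
mudstone: 2324 kg/m³ × 9.80665 m/s² × 4930 m = 1.124×10^8 Pa = 112.4 MPa
gypsum: 2303 kg/m³ × 9.80665 m/s² × 980 m = 2.213×10^7 Pa = 22.13 MPa
Total = 10.07 + 112.4 + 22.13 = 144.56 MPa
Pore pressure P_p = 1110 kg/m³ × 9.80665 m/s² × 6370 m = 6.934×10^7 Pa = 69.34 MPa
Effective stress σ' = σ_v − P_p = 144.6 − 69.34 = 75.220 MPa = 0.75220 kbar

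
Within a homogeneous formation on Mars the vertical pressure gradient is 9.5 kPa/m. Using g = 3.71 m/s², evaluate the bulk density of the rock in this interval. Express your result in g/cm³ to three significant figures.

2.56 g/cm³

ρ = (dP/dz)/g = 9.5 kPa/m / 3.71 m/s² = 9500.0 Pa/m / 3.71 m/s² = 2560.6 kg/m³
= 2.561 g/cm³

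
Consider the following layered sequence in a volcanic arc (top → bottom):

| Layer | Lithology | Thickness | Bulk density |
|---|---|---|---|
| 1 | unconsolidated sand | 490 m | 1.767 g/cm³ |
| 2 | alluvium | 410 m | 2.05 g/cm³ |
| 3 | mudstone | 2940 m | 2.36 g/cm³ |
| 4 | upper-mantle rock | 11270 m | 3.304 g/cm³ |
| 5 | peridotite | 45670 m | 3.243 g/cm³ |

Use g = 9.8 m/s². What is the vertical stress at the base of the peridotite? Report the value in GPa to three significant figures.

unconsolidated sand: 1767 kg/m³ × 9.8 m/s² × 490 m = 8.485×10^6 Pa = 8.485×10^-3 GPa
alluvium: 2050 kg/m³ × 9.8 m/s² × 410 m = 8.237×10^6 Pa = 8.237×10^-3 GPa
mudstone: 2360 kg/m³ × 9.8 m/s² × 2940 m = 6.800×10^7 Pa = 0.06800 GPa
upper-mantle rock: 3304 kg/m³ × 9.8 m/s² × 11270 m = 3.649×10^8 Pa = 0.3649 GPa
peridotite: 3243 kg/m³ × 9.8 m/s² × 45670 m = 1.451×10^9 Pa = 1.451 GPa
Total = 8.485×10^-3 + 8.237×10^-3 + 0.06800 + 0.3649 + 1.451 = 1.9011 GPa

1.90 GPa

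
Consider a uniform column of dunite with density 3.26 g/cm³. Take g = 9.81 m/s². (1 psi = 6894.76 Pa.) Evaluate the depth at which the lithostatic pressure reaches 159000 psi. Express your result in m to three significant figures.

34300 m

h = P/(ρg) = 159000 psi / (3260 kg/m³ × 9.81 m/s²) = 1.096×10^9 Pa / 31981 Pa/m = 34279 m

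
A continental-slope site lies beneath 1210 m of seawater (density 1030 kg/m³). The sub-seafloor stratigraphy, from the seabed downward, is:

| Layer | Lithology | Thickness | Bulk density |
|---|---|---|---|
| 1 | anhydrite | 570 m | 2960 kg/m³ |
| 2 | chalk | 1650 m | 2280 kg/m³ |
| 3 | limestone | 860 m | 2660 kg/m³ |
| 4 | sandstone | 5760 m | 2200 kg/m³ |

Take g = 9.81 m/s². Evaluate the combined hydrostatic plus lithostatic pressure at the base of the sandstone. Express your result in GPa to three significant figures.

seawater: 1030 kg/m³ × 9.81 m/s² × 1210 m = 1.223×10^7 Pa = 0.01223 GPa
anhydrite: 2960 kg/m³ × 9.81 m/s² × 570 m = 1.655×10^7 Pa = 0.01655 GPa
chalk: 2280 kg/m³ × 9.81 m/s² × 1650 m = 3.691×10^7 Pa = 0.03691 GPa
limestone: 2660 kg/m³ × 9.81 m/s² × 860 m = 2.244×10^7 Pa = 0.02244 GPa
sandstone: 2200 kg/m³ × 9.81 m/s² × 5760 m = 1.243×10^8 Pa = 0.1243 GPa
Total = 0.01223 + 0.01655 + 0.03691 + 0.02244 + 0.1243 = 0.21244 GPa

0.212 GPa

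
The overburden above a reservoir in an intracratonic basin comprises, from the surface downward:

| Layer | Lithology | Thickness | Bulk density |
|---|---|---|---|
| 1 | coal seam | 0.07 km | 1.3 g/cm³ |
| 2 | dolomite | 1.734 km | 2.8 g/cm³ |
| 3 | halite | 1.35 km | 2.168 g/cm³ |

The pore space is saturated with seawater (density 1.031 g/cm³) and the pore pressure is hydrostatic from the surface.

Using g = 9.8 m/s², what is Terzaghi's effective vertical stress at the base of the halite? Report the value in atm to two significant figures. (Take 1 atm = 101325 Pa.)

450 atm

Overburden (lithostatic) stress σ_v:
coal seam: 1300 kg/m³ × 9.8 m/s² × 70 m = 8.918×10^5 Pa = 0.8918 MPa
dolomite: 2800 kg/m³ × 9.8 m/s² × 1734 m = 4.758×10^7 Pa = 47.58 MPa
halite: 2168 kg/m³ × 9.8 m/s² × 1350 m = 2.868×10^7 Pa = 28.68 MPa
Total = 0.8918 + 47.58 + 28.68 = 77.155 MPa
Pore pressure P_p = 1031 kg/m³ × 9.8 m/s² × 3154 m = 3.187×10^7 Pa = 31.87 MPa
Effective stress σ' = σ_v − P_p = 77.16 − 31.87 = 45.288 MPa = 446.96 atm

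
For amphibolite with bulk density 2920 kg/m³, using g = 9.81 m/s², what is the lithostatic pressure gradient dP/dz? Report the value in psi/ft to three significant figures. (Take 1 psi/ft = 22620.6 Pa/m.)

dP/dz = ρg = 2920 kg/m³ × 9.81 m/s² = 28645 Pa/m
= 28645 Pa/m × (1 psi/ft / 22621 Pa/m) = 1.2663 psi/ft

1.27 psi/ft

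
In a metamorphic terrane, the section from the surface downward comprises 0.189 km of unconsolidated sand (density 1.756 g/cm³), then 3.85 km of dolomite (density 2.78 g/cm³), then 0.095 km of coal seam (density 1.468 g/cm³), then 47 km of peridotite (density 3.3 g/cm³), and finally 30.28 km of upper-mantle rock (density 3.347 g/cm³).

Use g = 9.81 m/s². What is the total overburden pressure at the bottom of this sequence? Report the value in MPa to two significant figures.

unconsolidated sand: 1756 kg/m³ × 9.81 m/s² × 189 m = 3.256×10^6 Pa = 3.256 MPa
dolomite: 2780 kg/m³ × 9.81 m/s² × 3850 m = 1.050×10^8 Pa = 105.0 MPa
coal seam: 1468 kg/m³ × 9.81 m/s² × 95 m = 1.368×10^6 Pa = 1.368 MPa
peridotite: 3300 kg/m³ × 9.81 m/s² × 47000 m = 1.522×10^9 Pa = 1522 MPa
upper-mantle rock: 3347 kg/m³ × 9.81 m/s² × 30280 m = 9.942×10^8 Pa = 994.2 MPa
Total = 3.256 + 105.0 + 1.368 + 1522 + 994.2 = 2625.4 MPa

2600 MPa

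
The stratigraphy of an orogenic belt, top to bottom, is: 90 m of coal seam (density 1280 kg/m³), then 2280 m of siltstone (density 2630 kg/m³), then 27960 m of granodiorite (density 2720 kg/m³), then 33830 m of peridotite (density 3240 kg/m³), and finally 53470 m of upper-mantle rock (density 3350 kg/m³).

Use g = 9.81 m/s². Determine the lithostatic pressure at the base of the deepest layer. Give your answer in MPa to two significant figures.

3600 MPa

coal seam: 1280 kg/m³ × 9.81 m/s² × 90 m = 1.130×10^6 Pa = 1.130 MPa
siltstone: 2630 kg/m³ × 9.81 m/s² × 2280 m = 5.882×10^7 Pa = 58.82 MPa
granodiorite: 2720 kg/m³ × 9.81 m/s² × 27960 m = 7.461×10^8 Pa = 746.1 MPa
peridotite: 3240 kg/m³ × 9.81 m/s² × 33830 m = 1.075×10^9 Pa = 1075 MPa
upper-mantle rock: 3350 kg/m³ × 9.81 m/s² × 53470 m = 1.757×10^9 Pa = 1757 MPa
Total = 1.130 + 58.82 + 746.1 + 1075 + 1757 = 3638.5 MPa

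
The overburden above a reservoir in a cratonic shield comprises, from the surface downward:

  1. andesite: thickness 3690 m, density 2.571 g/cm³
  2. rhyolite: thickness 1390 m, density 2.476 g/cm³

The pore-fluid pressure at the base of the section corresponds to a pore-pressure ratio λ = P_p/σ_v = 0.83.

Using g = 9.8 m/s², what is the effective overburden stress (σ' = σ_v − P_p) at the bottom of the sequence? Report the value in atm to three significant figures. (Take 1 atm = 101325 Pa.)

213 atm

Overburden (lithostatic) stress σ_v:
andesite: 2571 kg/m³ × 9.8 m/s² × 3690 m = 9.297×10^7 Pa = 92.97 MPa
rhyolite: 2476 kg/m³ × 9.8 m/s² × 1390 m = 3.373×10^7 Pa = 33.73 MPa
Total = 92.97 + 33.73 = 126.70 MPa
Pore pressure P_p = λ·σ_v = 0.83 × 126.7 MPa = 105.2 MPa
Effective stress σ' = σ_v − P_p = 126.7 − 105.2 = 21.539 MPa = 212.57 atm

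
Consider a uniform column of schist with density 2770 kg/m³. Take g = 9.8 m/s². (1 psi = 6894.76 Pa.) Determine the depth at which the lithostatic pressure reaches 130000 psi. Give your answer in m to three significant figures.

h = P/(ρg) = 130000 psi / (2770 kg/m³ × 9.8 m/s²) = 8.963×10^8 Pa / 27146 Pa/m = 33018 m

33000 m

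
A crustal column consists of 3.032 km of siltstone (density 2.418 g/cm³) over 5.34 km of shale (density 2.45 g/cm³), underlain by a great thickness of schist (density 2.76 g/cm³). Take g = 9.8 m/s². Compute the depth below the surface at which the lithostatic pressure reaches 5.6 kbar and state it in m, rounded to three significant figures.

21700 m

Pressure at base of upper layers: 2418×9.8×3032 + 2450×9.8×5340 = 2.001×10^8 Pa = 2.001 kbar
Remaining pressure to be supplied by schist: 5.600×10^8 − 2.001×10^8 = 3.599×10^8 Pa
Additional depth in schist = 3.599×10^8 Pa / (2760 kg/m³ × 9.8 m/s²) = 13307 m
Total depth = 8372 m + 13307 m = 21679 m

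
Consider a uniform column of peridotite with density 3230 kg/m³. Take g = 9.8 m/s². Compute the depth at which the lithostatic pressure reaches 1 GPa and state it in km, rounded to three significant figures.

31.6 km

h = P/(ρg) = 1 GPa / (3230 kg/m³ × 9.8 m/s²) = 1.000×10^9 Pa / 31654 Pa/m = 31592 m
= 31.592 km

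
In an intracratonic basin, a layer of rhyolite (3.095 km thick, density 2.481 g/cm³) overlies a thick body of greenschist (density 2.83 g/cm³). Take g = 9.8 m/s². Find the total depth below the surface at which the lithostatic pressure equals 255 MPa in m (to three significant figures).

Pressure at base of upper layers: 2481×9.8×3095 = 7.525×10^7 Pa = 75.25 MPa
Remaining pressure to be supplied by greenschist: 2.550×10^8 − 7.525×10^7 = 1.797×10^8 Pa
Additional depth in greenschist = 1.797×10^8 Pa / (2830 kg/m³ × 9.8 m/s²) = 6481.2 m
Total depth = 3095 m + 6481.2 m = 9576.2 m

9580 m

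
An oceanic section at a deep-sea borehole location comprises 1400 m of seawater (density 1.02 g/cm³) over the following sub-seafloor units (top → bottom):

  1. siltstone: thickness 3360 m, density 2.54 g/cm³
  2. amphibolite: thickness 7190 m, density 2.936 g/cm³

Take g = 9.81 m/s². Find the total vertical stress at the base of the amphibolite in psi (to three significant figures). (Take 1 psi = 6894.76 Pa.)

seawater: 1020 kg/m³ × 9.81 m/s² × 1400 m = 1.401×10^7 Pa = 2032 psi
siltstone: 2540 kg/m³ × 9.81 m/s² × 3360 m = 8.372×10^7 Pa = 12143 psi
amphibolite: 2936 kg/m³ × 9.81 m/s² × 7190 m = 2.071×10^8 Pa = 30036 psi
Total = 2032 + 12143 + 30036 = 44210 psi

44200 psi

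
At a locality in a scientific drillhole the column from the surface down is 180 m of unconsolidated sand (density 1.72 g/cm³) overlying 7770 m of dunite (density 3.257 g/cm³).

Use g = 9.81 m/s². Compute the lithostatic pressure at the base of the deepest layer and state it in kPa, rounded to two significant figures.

250000 kPa

unconsolidated sand: 1720 kg/m³ × 9.81 m/s² × 180 m = 3.037×10^6 Pa = 3037 kPa
dunite: 3257 kg/m³ × 9.81 m/s² × 7770 m = 2.483×10^8 Pa = 2.483×10^5 kPa
Total = 3037 + 2.483×10^5 = 2.5130×10^5 kPa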